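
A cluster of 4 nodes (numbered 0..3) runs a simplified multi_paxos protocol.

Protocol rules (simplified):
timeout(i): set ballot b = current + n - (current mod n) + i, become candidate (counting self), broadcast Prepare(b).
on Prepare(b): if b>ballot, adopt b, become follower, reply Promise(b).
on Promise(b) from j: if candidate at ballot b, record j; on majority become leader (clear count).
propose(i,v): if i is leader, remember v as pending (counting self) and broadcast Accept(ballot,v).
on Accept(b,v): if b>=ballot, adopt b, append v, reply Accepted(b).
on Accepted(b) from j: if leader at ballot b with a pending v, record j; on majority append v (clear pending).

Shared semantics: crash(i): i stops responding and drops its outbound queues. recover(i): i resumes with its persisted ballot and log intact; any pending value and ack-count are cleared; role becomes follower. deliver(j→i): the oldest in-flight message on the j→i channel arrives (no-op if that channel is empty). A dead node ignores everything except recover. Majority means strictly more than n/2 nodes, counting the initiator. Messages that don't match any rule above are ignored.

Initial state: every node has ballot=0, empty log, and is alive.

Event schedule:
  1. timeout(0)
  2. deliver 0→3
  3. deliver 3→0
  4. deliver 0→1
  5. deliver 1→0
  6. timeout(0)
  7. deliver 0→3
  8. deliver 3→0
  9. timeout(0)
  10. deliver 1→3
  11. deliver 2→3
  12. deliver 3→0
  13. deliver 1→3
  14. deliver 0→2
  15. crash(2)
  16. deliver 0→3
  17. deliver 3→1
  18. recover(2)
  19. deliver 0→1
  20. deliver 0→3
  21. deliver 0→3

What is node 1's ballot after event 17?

step 1 timeout(0): 0={cand,b=4,log=-}
step 2 deliver 0→3: 3={foll,b=4,log=-}
step 3 deliver 3→0: —
step 4 deliver 0→1: 1={foll,b=4,log=-}
step 5 deliver 1→0: 0={lead,b=4,log=-}
step 6 timeout(0): 0={cand,b=8,log=-}
step 7 deliver 0→3: 3={foll,b=8,log=-}
step 8 deliver 3→0: —
step 9 timeout(0): 0={cand,b=12,log=-}
step 10 deliver 1→3: —
step 11 deliver 2→3: —
step 12 deliver 3→0: —
step 13 deliver 1→3: —
step 14 deliver 0→2: 2={foll,b=4,log=-}
step 15 crash(2): 2={✗foll,b=4,log=-}
step 16 deliver 0→3: 3={foll,b=12,log=-}
step 17 deliver 3→1: —

4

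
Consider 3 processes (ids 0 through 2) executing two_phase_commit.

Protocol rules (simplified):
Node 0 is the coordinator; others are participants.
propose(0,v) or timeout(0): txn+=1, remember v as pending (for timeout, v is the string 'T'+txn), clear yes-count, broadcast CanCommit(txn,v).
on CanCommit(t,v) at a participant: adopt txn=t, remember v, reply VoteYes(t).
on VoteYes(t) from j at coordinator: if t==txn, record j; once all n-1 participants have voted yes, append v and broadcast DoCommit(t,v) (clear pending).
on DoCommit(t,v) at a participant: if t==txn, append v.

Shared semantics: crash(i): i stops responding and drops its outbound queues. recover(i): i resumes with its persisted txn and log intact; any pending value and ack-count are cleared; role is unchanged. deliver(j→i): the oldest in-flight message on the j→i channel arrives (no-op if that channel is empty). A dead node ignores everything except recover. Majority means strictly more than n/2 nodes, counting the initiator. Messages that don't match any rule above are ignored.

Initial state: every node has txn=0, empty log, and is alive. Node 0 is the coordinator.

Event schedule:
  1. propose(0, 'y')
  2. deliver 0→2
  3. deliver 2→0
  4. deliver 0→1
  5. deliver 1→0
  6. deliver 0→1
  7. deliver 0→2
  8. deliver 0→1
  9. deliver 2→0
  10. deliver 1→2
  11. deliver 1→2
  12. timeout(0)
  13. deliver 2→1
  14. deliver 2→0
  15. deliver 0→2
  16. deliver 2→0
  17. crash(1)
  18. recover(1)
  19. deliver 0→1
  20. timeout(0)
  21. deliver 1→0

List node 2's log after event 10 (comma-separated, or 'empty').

y

[1] propose(0,'y') → N0(coor t1 [-])
[2] deliver 0→2 → N2(part t1 [-])
[3] deliver 2→0 → ∅
[4] deliver 0→1 → N1(part t1 [-])
[5] deliver 1→0 → N0(coor t1 [y])
[6] deliver 0→1 → N1(part t1 [y])
[7] deliver 0→2 → N2(part t1 [y])
[8] deliver 0→1 → ∅
[9] deliver 2→0 → ∅
[10] deliver 1→2 → ∅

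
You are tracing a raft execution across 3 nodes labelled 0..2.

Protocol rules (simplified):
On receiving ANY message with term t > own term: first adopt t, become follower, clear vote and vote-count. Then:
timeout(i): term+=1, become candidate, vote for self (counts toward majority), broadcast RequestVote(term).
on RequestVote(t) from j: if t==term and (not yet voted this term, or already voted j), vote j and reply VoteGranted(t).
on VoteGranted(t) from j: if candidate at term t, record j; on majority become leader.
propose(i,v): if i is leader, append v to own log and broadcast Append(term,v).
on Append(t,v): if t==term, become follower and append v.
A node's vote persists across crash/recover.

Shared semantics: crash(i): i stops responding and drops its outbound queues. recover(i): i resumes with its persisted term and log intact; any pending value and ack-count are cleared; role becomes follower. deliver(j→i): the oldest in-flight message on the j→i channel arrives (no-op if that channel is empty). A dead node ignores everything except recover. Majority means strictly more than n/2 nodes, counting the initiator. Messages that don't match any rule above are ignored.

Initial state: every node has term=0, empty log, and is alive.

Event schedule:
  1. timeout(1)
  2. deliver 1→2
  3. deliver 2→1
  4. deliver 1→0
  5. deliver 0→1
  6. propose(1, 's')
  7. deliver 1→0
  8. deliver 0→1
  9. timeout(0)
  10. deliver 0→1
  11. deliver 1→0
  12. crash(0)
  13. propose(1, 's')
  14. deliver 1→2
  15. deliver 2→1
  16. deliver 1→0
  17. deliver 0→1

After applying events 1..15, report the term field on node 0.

after 1 — timeout(1): n1:cand/t1/[-]
after 2 — deliver 1→2: n2:foll/t1/[-]
after 3 — deliver 2→1: n1:lead/t1/[-]
after 4 — deliver 1→0: n0:foll/t1/[-]
after 5 — deliver 0→1: ·
after 6 — propose(1,'s'): n1:lead/t1/[s]
after 7 — deliver 1→0: n0:foll/t1/[s]
after 8 — deliver 0→1: ·
after 9 — timeout(0): n0:cand/t2/[s]
after 10 — deliver 0→1: n1:foll/t2/[s]
after 11 — deliver 1→0: n0:lead/t2/[s]
after 12 — crash(0): n0:✗lead/t2/[s]
after 13 — propose(1,'s'): ·
after 14 — deliver 1→2: n2:foll/t1/[s]
after 15 — deliver 2→1: ·

2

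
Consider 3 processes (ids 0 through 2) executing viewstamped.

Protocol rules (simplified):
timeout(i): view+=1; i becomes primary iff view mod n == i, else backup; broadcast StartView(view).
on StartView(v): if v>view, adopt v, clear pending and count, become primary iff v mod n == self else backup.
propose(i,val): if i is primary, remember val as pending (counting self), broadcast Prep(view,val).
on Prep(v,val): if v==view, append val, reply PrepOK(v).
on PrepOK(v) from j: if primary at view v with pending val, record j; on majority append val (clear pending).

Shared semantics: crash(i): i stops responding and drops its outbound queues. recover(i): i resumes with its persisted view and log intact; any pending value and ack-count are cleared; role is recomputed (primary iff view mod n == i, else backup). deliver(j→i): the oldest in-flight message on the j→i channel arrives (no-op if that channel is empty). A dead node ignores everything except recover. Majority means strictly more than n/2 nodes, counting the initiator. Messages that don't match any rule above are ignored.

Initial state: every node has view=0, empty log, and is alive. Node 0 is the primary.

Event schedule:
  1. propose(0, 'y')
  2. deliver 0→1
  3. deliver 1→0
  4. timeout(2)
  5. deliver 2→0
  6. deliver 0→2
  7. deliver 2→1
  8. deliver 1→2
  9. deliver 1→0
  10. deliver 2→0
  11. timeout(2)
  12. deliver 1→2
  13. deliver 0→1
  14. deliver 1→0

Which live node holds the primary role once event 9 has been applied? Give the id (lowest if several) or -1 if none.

e1 propose(0,'y'): ·
e2 deliver 0→1: 1[back,v=0,y]
e3 deliver 1→0: 0[prim,v=0,y]
e4 timeout(2): 2[back,v=1,-]
e5 deliver 2→0: 0[back,v=1,y]
e6 deliver 0→2: ·
e7 deliver 2→1: 1[prim,v=1,y]
e8 deliver 1→2: ·
e9 deliver 1→0: ·

1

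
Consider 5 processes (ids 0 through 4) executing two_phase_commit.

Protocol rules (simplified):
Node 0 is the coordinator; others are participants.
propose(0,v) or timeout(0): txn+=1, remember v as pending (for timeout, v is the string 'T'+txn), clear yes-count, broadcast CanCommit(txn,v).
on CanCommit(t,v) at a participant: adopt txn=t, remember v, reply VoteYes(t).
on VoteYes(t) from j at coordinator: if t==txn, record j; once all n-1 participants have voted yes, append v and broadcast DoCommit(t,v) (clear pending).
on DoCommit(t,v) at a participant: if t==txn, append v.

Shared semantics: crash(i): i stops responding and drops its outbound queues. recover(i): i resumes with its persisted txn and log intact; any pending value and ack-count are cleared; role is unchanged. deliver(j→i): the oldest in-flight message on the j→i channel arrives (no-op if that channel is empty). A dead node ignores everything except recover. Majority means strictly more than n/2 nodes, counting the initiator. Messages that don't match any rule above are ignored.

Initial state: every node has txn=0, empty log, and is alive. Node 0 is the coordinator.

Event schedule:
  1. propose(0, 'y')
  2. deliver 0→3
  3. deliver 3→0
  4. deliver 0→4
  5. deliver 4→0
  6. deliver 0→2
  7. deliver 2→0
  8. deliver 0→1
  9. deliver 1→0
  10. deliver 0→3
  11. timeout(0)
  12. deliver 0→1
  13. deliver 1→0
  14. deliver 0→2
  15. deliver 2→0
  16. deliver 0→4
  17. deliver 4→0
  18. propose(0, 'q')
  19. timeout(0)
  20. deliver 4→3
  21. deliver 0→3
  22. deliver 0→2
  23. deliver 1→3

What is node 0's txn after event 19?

4

e1 propose(0,'y'): 0[coor,t=1,-]
e2 deliver 0→3: 3[part,t=1,-]
e3 deliver 3→0: ·
e4 deliver 0→4: 4[part,t=1,-]
e5 deliver 4→0: ·
e6 deliver 0→2: 2[part,t=1,-]
e7 deliver 2→0: ·
e8 deliver 0→1: 1[part,t=1,-]
e9 deliver 1→0: 0[coor,t=1,y]
e10 deliver 0→3: 3[part,t=1,y]
e11 timeout(0): 0[coor,t=2,y]
e12 deliver 0→1: 1[part,t=1,y]
e13 deliver 1→0: ·
e14 deliver 0→2: 2[part,t=1,y]
e15 deliver 2→0: ·
e16 deliver 0→4: 4[part,t=1,y]
e17 deliver 4→0: ·
e18 propose(0,'q'): 0[coor,t=3,y]
e19 timeout(0): 0[coor,t=4,y]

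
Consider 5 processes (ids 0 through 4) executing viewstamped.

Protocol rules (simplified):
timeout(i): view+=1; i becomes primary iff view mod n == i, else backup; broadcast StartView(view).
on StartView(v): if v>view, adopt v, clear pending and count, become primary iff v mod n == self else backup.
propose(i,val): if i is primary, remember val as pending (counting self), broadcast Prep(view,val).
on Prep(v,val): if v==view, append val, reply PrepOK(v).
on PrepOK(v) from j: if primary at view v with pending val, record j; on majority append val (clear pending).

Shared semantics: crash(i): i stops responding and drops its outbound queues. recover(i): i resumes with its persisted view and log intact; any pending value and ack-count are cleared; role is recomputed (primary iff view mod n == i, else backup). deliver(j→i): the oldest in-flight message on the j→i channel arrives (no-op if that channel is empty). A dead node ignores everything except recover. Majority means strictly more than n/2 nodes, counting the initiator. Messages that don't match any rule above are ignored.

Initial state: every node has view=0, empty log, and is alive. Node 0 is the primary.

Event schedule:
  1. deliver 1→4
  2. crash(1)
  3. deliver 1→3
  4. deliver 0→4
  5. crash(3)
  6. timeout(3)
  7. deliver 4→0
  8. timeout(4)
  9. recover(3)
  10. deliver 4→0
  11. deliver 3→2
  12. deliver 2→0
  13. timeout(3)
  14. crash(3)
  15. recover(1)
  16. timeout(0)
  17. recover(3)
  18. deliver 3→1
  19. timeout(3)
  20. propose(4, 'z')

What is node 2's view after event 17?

0

1. deliver 1→4:  nop
2. crash(1):  <1:✗back v0 ->
3. deliver 1→3:  nop
4. deliver 0→4:  nop
5. crash(3):  <3:✗back v0 ->
6. timeout(3):  nop
7. deliver 4→0:  nop
8. timeout(4):  <4:back v1 ->
9. recover(3):  <3:back v0 ->
10. deliver 4→0:  <0:back v1 ->
11. deliver 3→2:  nop
12. deliver 2→0:  nop
13. timeout(3):  <3:back v1 ->
14. crash(3):  <3:✗back v1 ->
15. recover(1):  <1:back v0 ->
16. timeout(0):  <0:back v2 ->
17. recover(3):  <3:back v1 ->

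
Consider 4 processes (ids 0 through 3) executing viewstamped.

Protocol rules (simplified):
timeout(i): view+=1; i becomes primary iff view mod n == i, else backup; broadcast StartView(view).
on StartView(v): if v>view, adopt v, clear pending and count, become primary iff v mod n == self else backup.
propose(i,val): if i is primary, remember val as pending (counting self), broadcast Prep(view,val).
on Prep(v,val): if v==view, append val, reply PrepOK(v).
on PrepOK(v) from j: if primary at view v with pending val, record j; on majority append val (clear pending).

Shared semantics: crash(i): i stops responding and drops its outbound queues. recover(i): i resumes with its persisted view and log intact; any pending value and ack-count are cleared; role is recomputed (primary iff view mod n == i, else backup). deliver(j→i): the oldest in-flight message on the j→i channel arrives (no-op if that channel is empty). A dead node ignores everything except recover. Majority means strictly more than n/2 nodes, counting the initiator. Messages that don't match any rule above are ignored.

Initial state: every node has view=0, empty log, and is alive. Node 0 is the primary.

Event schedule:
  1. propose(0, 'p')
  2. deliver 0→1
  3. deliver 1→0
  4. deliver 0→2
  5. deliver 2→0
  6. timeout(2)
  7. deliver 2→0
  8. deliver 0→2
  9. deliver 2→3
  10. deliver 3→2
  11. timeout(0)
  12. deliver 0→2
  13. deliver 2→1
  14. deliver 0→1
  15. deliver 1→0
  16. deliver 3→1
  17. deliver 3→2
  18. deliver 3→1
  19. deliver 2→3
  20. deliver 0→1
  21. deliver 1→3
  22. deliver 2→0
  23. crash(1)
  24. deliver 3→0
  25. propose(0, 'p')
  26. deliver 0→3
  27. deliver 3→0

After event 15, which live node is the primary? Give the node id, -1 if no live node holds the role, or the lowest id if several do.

2

1. propose(0,'p'):  nop
2. deliver 0→1:  <1:back v0 p>
3. deliver 1→0:  nop
4. deliver 0→2:  <2:back v0 p>
5. deliver 2→0:  <0:prim v0 p>
6. timeout(2):  <2:back v1 p>
7. deliver 2→0:  <0:back v1 p>
8. deliver 0→2:  nop
9. deliver 2→3:  <3:back v1 ->
10. deliver 3→2:  nop
11. timeout(0):  <0:back v2 p>
12. deliver 0→2:  <2:prim v2 p>
13. deliver 2→1:  <1:prim v1 p>
14. deliver 0→1:  <1:back v2 p>
15. deliver 1→0:  nop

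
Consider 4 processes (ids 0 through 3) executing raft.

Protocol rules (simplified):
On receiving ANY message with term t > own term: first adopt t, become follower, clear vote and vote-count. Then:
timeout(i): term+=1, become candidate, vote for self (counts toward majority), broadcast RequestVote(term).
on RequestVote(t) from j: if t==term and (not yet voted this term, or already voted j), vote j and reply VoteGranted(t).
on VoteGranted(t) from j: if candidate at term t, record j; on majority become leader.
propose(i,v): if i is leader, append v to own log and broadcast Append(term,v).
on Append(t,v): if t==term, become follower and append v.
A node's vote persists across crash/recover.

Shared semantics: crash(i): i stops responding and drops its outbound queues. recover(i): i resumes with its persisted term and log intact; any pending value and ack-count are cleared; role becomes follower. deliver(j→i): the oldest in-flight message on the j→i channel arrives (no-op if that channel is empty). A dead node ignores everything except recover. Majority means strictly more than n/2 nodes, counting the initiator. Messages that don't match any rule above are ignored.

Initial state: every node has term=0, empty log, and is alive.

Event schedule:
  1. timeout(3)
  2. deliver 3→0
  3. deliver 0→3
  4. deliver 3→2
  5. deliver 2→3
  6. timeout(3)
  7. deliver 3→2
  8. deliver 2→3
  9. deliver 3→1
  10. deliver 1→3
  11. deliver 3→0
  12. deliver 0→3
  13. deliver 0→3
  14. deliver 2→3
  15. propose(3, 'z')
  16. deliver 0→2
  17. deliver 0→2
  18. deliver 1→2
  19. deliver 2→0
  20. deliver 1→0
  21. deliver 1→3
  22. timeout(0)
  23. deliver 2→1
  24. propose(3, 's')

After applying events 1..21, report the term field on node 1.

1

e1 timeout(3): 3[cand,t=1,-]
e2 deliver 3→0: 0[foll,t=1,-]
e3 deliver 0→3: ·
e4 deliver 3→2: 2[foll,t=1,-]
e5 deliver 2→3: 3[lead,t=1,-]
e6 timeout(3): 3[cand,t=2,-]
e7 deliver 3→2: 2[foll,t=2,-]
e8 deliver 2→3: ·
e9 deliver 3→1: 1[foll,t=1,-]
e10 deliver 1→3: ·
e11 deliver 3→0: 0[foll,t=2,-]
e12 deliver 0→3: 3[lead,t=2,-]
e13 deliver 0→3: ·
e14 deliver 2→3: ·
e15 propose(3,'z'): 3[lead,t=2,z]
e16 deliver 0→2: ·
e17 deliver 0→2: ·
e18 deliver 1→2: ·
e19 deliver 2→0: ·
e20 deliver 1→0: ·
e21 deliver 1→3: ·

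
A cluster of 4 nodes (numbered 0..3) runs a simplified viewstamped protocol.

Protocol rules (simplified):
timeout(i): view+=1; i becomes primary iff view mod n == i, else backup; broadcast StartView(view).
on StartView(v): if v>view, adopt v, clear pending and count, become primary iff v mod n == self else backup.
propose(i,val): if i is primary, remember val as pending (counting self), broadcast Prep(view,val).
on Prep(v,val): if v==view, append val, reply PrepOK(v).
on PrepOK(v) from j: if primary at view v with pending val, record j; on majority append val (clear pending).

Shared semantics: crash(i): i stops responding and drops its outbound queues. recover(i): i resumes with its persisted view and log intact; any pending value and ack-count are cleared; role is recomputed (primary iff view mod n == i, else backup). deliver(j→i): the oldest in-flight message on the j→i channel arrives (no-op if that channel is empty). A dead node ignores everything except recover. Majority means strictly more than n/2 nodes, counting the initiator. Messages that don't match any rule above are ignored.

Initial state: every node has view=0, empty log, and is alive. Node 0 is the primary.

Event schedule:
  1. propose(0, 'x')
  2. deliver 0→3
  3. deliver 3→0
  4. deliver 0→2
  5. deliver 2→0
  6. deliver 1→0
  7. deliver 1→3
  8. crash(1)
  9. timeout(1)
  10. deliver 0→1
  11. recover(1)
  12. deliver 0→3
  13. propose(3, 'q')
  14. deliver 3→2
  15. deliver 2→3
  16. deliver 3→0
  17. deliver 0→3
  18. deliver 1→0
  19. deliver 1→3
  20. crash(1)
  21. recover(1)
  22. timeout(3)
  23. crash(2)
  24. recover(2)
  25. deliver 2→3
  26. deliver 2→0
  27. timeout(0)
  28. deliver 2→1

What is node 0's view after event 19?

0

after 1 — propose(0,'x'): ·
after 2 — deliver 0→3: n3:back/v0/[x]
after 3 — deliver 3→0: ·
after 4 — deliver 0→2: n2:back/v0/[x]
after 5 — deliver 2→0: n0:prim/v0/[x]
after 6 — deliver 1→0: ·
after 7 — deliver 1→3: ·
after 8 — crash(1): n1:✗back/v0/[-]
after 9 — timeout(1): ·
after 10 — deliver 0→1: ·
after 11 — recover(1): n1:back/v0/[-]
after 12 — deliver 0→3: ·
after 13 — propose(3,'q'): ·
after 14 — deliver 3→2: ·
after 15 — deliver 2→3: ·
after 16 — deliver 3→0: ·
after 17 — deliver 0→3: ·
after 18 — deliver 1→0: ·
after 19 — deliver 1→3: ·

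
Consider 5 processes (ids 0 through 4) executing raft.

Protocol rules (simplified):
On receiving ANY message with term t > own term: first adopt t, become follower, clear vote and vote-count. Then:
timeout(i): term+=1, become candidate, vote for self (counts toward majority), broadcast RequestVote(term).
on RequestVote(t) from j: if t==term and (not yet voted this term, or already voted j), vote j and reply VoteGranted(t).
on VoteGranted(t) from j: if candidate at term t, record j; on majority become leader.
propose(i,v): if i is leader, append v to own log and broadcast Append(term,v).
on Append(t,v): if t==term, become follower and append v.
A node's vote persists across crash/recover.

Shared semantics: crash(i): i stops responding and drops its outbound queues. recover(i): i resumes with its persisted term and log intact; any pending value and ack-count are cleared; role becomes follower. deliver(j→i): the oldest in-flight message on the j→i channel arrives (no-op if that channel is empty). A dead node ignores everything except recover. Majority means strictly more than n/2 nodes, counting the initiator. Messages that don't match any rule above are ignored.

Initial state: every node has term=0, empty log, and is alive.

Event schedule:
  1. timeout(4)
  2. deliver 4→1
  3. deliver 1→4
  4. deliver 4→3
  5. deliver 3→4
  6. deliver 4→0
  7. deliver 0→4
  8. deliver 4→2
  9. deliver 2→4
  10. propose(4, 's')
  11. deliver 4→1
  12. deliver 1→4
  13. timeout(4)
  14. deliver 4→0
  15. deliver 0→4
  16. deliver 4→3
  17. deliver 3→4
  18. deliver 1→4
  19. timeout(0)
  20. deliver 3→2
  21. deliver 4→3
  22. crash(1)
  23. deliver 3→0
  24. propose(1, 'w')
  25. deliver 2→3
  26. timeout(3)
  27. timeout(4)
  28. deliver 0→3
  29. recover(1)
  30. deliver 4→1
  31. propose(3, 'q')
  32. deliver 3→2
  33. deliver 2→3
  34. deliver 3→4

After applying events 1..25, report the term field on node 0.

1. timeout(4):  <4:cand t1 ->
2. deliver 4→1:  <1:foll t1 ->
3. deliver 1→4:  nop
4. deliver 4→3:  <3:foll t1 ->
5. deliver 3→4:  <4:lead t1 ->
6. deliver 4→0:  <0:foll t1 ->
7. deliver 0→4:  nop
8. deliver 4→2:  <2:foll t1 ->
9. deliver 2→4:  nop
10. propose(4,'s'):  <4:lead t1 s>
11. deliver 4→1:  <1:foll t1 s>
12. deliver 1→4:  nop
13. timeout(4):  <4:cand t2 s>
14. deliver 4→0:  <0:foll t1 s>
15. deliver 0→4:  nop
16. deliver 4→3:  <3:foll t1 s>
17. deliver 3→4:  nop
18. deliver 1→4:  nop
19. timeout(0):  <0:cand t2 s>
20. deliver 3→2:  nop
21. deliver 4→3:  <3:foll t2 s>
22. crash(1):  <1:✗foll t1 s>
23. deliver 3→0:  nop
24. propose(1,'w'):  nop
25. deliver 2→3:  nop

2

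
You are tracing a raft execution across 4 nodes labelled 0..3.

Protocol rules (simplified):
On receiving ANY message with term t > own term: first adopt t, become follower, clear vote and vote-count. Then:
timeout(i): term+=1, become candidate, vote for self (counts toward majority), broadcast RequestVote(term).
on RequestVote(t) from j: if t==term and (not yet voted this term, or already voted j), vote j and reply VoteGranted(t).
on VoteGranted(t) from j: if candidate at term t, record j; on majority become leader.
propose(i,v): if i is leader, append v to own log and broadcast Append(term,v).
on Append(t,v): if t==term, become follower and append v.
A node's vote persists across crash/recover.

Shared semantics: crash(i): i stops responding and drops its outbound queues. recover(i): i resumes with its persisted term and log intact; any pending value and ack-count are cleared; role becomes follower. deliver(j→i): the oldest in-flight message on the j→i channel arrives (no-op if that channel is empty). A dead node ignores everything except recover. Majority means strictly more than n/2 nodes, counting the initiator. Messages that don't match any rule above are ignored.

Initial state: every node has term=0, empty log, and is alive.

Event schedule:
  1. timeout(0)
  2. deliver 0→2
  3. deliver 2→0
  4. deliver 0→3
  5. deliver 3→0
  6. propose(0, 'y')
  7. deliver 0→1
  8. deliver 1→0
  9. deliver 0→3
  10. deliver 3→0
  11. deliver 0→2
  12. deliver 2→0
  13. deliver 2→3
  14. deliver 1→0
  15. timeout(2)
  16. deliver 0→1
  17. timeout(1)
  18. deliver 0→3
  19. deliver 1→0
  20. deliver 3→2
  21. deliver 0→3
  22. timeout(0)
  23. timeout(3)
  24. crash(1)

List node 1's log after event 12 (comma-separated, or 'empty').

step 1 timeout(0): 0={cand,t=1,log=-}
step 2 deliver 0→2: 2={foll,t=1,log=-}
step 3 deliver 2→0: —
step 4 deliver 0→3: 3={foll,t=1,log=-}
step 5 deliver 3→0: 0={lead,t=1,log=-}
step 6 propose(0,'y'): 0={lead,t=1,log=y}
step 7 deliver 0→1: 1={foll,t=1,log=-}
step 8 deliver 1→0: —
step 9 deliver 0→3: 3={foll,t=1,log=y}
step 10 deliver 3→0: —
step 11 deliver 0→2: 2={foll,t=1,log=y}
step 12 deliver 2→0: —

empty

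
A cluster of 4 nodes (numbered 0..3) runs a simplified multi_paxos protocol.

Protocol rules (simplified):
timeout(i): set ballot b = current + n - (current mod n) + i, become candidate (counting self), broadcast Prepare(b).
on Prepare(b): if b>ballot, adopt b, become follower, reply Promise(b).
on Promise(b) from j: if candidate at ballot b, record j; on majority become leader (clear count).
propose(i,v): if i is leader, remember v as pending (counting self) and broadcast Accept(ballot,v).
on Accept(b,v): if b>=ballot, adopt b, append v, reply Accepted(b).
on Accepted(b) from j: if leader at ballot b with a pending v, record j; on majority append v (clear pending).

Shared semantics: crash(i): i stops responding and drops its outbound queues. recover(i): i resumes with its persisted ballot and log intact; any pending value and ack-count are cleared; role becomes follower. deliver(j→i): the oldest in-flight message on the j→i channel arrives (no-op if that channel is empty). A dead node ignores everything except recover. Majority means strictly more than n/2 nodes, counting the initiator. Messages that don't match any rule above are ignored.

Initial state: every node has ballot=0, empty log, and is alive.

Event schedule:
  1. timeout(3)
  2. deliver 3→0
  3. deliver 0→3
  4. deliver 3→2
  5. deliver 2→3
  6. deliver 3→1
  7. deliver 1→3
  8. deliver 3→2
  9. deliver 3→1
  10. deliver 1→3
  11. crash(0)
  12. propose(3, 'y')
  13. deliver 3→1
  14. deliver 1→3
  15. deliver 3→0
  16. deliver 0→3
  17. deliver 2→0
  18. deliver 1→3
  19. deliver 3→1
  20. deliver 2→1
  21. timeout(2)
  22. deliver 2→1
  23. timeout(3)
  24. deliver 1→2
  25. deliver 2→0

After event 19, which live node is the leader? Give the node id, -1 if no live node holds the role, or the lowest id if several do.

after 1 — timeout(3): n3:cand/b7/[-]
after 2 — deliver 3→0: n0:foll/b7/[-]
after 3 — deliver 0→3: ·
after 4 — deliver 3→2: n2:foll/b7/[-]
after 5 — deliver 2→3: n3:lead/b7/[-]
after 6 — deliver 3→1: n1:foll/b7/[-]
after 7 — deliver 1→3: ·
after 8 — deliver 3→2: ·
after 9 — deliver 3→1: ·
after 10 — deliver 1→3: ·
after 11 — crash(0): n0:✗foll/b7/[-]
after 12 — propose(3,'y'): ·
after 13 — deliver 3→1: n1:foll/b7/[y]
after 14 — deliver 1→3: ·
after 15 — deliver 3→0: ·
after 16 — deliver 0→3: ·
after 17 — deliver 2→0: ·
after 18 — deliver 1→3: ·
after 19 — deliver 3→1: ·

3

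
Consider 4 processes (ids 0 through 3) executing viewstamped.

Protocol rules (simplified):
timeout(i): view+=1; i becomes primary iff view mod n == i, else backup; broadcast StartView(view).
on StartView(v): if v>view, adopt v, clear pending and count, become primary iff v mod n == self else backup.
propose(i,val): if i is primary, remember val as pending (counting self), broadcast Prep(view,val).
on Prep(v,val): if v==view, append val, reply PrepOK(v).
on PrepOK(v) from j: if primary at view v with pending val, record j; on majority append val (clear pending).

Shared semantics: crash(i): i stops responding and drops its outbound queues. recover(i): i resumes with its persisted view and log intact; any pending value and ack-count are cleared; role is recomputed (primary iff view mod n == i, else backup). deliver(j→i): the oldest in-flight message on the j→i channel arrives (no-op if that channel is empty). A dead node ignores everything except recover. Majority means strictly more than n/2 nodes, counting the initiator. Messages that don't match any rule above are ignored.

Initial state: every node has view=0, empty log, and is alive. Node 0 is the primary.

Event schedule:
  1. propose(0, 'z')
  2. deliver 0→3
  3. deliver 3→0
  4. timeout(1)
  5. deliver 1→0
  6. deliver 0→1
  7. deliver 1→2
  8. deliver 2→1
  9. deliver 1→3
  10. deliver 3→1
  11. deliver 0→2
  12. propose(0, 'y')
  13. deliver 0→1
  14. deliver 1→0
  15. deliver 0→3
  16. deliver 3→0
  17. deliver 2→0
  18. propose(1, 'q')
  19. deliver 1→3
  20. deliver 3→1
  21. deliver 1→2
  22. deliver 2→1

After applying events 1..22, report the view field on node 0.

1

step 1 propose(0,'z'): —
step 2 deliver 0→3: 3={back,v=0,log=z}
step 3 deliver 3→0: —
step 4 timeout(1): 1={prim,v=1,log=-}
step 5 deliver 1→0: 0={back,v=1,log=-}
step 6 deliver 0→1: —
step 7 deliver 1→2: 2={back,v=1,log=-}
step 8 deliver 2→1: —
step 9 deliver 1→3: 3={back,v=1,log=z}
step 10 deliver 3→1: —
step 11 deliver 0→2: —
step 12 propose(0,'y'): —
step 13 deliver 0→1: —
step 14 deliver 1→0: —
step 15 deliver 0→3: —
step 16 deliver 3→0: —
step 17 deliver 2→0: —
step 18 propose(1,'q'): —
step 19 deliver 1→3: 3={back,v=1,log=z,q}
step 20 deliver 3→1: —
step 21 deliver 1→2: 2={back,v=1,log=q}
step 22 deliver 2→1: 1={prim,v=1,log=q}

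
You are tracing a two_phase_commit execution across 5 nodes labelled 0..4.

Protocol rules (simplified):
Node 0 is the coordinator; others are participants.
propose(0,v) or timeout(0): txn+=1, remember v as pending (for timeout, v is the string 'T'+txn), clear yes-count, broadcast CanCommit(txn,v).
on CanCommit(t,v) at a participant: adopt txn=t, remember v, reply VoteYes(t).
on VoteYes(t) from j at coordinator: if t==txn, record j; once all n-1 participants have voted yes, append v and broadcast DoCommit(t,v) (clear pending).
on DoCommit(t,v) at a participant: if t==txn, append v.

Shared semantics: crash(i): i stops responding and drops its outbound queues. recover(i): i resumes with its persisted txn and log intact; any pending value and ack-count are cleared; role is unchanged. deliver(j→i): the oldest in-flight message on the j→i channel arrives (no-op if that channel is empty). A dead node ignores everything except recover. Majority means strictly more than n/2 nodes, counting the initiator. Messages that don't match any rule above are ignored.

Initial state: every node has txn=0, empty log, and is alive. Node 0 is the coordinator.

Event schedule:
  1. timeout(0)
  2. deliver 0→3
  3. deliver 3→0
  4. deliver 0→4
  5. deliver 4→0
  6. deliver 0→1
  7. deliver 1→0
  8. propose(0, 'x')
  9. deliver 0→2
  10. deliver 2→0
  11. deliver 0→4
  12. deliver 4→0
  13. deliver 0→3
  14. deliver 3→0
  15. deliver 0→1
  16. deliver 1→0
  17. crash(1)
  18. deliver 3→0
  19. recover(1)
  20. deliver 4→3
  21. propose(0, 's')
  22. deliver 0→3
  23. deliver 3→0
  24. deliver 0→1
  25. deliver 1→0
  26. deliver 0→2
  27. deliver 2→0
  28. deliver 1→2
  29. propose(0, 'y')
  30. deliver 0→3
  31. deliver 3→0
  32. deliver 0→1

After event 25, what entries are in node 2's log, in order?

e1 timeout(0): 0[coor,t=1,-]
e2 deliver 0→3: 3[part,t=1,-]
e3 deliver 3→0: ·
e4 deliver 0→4: 4[part,t=1,-]
e5 deliver 4→0: ·
e6 deliver 0→1: 1[part,t=1,-]
e7 deliver 1→0: ·
e8 propose(0,'x'): 0[coor,t=2,-]
e9 deliver 0→2: 2[part,t=1,-]
e10 deliver 2→0: ·
e11 deliver 0→4: 4[part,t=2,-]
e12 deliver 4→0: ·
e13 deliver 0→3: 3[part,t=2,-]
e14 deliver 3→0: ·
e15 deliver 0→1: 1[part,t=2,-]
e16 deliver 1→0: ·
e17 crash(1): 1[✗part,t=2,-]
e18 deliver 3→0: ·
e19 recover(1): 1[part,t=2,-]
e20 deliver 4→3: ·
e21 propose(0,'s'): 0[coor,t=3,-]
e22 deliver 0→3: 3[part,t=3,-]
e23 deliver 3→0: ·
e24 deliver 0→1: 1[part,t=3,-]
e25 deliver 1→0: ·

empty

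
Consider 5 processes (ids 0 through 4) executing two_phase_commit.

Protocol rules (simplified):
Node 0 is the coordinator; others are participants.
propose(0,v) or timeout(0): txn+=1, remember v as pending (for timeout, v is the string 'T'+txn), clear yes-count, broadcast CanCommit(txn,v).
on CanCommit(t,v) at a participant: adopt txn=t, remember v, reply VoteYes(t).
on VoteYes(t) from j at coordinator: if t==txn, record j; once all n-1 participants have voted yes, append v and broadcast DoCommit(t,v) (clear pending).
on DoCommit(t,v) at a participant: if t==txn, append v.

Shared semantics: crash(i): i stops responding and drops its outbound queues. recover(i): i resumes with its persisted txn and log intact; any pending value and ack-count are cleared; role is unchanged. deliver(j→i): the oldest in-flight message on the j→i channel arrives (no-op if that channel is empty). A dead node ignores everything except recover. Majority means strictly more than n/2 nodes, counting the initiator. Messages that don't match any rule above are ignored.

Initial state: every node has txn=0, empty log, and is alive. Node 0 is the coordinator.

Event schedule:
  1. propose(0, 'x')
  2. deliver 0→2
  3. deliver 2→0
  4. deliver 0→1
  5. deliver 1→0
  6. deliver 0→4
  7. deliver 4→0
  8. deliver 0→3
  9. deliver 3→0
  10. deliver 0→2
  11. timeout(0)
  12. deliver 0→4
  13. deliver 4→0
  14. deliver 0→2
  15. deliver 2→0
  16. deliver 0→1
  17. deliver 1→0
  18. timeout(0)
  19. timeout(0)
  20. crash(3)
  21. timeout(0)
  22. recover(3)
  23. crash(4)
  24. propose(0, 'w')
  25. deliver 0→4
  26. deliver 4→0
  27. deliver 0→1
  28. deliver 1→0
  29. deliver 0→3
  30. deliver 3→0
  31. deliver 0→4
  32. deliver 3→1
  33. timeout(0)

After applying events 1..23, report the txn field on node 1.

1

e1 propose(0,'x'): 0[coor,t=1,-]
e2 deliver 0→2: 2[part,t=1,-]
e3 deliver 2→0: ·
e4 deliver 0→1: 1[part,t=1,-]
e5 deliver 1→0: ·
e6 deliver 0→4: 4[part,t=1,-]
e7 deliver 4→0: ·
e8 deliver 0→3: 3[part,t=1,-]
e9 deliver 3→0: 0[coor,t=1,x]
e10 deliver 0→2: 2[part,t=1,x]
e11 timeout(0): 0[coor,t=2,x]
e12 deliver 0→4: 4[part,t=1,x]
e13 deliver 4→0: ·
e14 deliver 0→2: 2[part,t=2,x]
e15 deliver 2→0: ·
e16 deliver 0→1: 1[part,t=1,x]
e17 deliver 1→0: ·
e18 timeout(0): 0[coor,t=3,x]
e19 timeout(0): 0[coor,t=4,x]
e20 crash(3): 3[✗part,t=1,-]
e21 timeout(0): 0[coor,t=5,x]
e22 recover(3): 3[part,t=1,-]
e23 crash(4): 4[✗part,t=1,x]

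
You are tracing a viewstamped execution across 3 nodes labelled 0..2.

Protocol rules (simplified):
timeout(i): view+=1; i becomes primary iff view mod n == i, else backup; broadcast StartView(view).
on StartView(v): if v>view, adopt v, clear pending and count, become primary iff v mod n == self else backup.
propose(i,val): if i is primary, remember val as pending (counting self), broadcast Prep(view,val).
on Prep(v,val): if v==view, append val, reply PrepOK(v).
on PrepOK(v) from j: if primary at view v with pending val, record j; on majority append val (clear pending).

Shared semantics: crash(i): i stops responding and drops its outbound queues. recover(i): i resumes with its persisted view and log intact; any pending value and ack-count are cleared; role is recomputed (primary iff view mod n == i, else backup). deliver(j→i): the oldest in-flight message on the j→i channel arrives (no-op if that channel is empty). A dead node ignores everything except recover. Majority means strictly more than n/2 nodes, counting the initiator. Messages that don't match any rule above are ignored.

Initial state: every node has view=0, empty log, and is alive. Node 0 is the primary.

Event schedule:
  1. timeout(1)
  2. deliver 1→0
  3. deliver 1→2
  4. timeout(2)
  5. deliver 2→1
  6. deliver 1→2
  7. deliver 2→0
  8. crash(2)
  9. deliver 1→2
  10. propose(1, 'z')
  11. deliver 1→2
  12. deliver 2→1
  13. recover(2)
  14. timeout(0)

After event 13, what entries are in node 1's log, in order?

after 1 — timeout(1): n1:prim/v1/[-]
after 2 — deliver 1→0: n0:back/v1/[-]
after 3 — deliver 1→2: n2:back/v1/[-]
after 4 — timeout(2): n2:prim/v2/[-]
after 5 — deliver 2→1: n1:back/v2/[-]
after 6 — deliver 1→2: ·
after 7 — deliver 2→0: n0:back/v2/[-]
after 8 — crash(2): n2:✗prim/v2/[-]
after 9 — deliver 1→2: ·
after 10 — propose(1,'z'): ·
after 11 — deliver 1→2: ·
after 12 — deliver 2→1: ·
after 13 — recover(2): n2:prim/v2/[-]

empty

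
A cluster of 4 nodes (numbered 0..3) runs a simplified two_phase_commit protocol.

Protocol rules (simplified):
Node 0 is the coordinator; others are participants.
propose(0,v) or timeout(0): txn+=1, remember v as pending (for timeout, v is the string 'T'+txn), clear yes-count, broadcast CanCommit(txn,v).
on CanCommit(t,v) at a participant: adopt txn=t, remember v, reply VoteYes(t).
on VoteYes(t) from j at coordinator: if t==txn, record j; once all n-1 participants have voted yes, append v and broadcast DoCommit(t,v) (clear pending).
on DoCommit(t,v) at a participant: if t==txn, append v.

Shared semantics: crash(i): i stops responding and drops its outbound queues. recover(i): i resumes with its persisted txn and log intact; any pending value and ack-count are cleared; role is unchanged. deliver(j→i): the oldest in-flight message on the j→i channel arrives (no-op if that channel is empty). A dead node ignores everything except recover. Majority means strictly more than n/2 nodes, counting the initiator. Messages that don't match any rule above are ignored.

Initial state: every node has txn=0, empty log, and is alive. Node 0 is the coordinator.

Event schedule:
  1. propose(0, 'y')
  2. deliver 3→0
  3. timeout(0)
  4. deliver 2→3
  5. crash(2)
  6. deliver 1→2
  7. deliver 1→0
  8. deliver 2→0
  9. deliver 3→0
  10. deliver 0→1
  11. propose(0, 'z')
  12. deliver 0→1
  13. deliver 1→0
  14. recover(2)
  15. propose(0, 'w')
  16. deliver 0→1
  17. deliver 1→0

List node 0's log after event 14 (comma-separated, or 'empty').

empty

1. propose(0,'y'):  <0:coor t1 ->
2. deliver 3→0:  nop
3. timeout(0):  <0:coor t2 ->
4. deliver 2→3:  nop
5. crash(2):  <2:✗part t0 ->
6. deliver 1→2:  nop
7. deliver 1→0:  nop
8. deliver 2→0:  nop
9. deliver 3→0:  nop
10. deliver 0→1:  <1:part t1 ->
11. propose(0,'z'):  <0:coor t3 ->
12. deliver 0→1:  <1:part t2 ->
13. deliver 1→0:  nop
14. recover(2):  <2:part t0 ->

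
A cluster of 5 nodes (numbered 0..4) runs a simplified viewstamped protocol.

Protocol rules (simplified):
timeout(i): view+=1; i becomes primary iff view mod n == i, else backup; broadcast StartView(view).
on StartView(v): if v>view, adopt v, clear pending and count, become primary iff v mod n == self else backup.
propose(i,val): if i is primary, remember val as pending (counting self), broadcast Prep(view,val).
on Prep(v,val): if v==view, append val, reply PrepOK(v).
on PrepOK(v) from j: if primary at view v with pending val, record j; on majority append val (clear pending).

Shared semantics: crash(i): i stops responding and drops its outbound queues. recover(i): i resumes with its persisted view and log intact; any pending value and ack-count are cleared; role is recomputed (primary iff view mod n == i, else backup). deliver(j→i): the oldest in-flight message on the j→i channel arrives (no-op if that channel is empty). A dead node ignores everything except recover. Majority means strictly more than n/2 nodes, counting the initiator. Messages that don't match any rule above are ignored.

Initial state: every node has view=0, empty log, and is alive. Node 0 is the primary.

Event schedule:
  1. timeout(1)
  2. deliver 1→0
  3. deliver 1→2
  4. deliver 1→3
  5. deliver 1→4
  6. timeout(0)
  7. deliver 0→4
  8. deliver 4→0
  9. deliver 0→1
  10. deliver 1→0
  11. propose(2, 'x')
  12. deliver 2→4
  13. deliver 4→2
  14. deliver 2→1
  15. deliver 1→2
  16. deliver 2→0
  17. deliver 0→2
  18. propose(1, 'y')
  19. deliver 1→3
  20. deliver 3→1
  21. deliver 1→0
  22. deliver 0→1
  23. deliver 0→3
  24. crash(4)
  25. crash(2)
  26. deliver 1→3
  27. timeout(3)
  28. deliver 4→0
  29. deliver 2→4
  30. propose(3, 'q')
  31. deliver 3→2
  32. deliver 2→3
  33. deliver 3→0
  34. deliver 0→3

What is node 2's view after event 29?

e1 timeout(1): 1[prim,v=1,-]
e2 deliver 1→0: 0[back,v=1,-]
e3 deliver 1→2: 2[back,v=1,-]
e4 deliver 1→3: 3[back,v=1,-]
e5 deliver 1→4: 4[back,v=1,-]
e6 timeout(0): 0[back,v=2,-]
e7 deliver 0→4: 4[back,v=2,-]
e8 deliver 4→0: ·
e9 deliver 0→1: 1[back,v=2,-]
e10 deliver 1→0: ·
e11 propose(2,'x'): ·
e12 deliver 2→4: ·
e13 deliver 4→2: ·
e14 deliver 2→1: ·
e15 deliver 1→2: ·
e16 deliver 2→0: ·
e17 deliver 0→2: 2[prim,v=2,-]
e18 propose(1,'y'): ·
e19 deliver 1→3: ·
e20 deliver 3→1: ·
e21 deliver 1→0: ·
e22 deliver 0→1: ·
e23 deliver 0→3: 3[back,v=2,-]
e24 crash(4): 4[✗back,v=2,-]
e25 crash(2): 2[✗prim,v=2,-]
e26 deliver 1→3: ·
e27 timeout(3): 3[prim,v=3,-]
e28 deliver 4→0: ·
e29 deliver 2→4: ·

2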